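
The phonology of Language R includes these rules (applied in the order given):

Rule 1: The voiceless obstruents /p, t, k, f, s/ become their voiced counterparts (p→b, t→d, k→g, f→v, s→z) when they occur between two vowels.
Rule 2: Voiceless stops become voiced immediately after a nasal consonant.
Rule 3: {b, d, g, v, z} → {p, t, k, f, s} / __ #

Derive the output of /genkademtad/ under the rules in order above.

gengademdat

Rule 1 (intervocalic voicing): no segment meets the environment; /genkademtad/ is unchanged.
Rule 2 (post-nasal voicing): /k/ is a voiceless stop immediately after the nasal /n/, so it voices to [g]. /t/ is a voiceless stop immediately after the nasal /m/, so it voices to [d]. /genkademtad/ → gengademdad.
Rule 3 (final devoicing): /d/ is a voiced obstruent in word-final position, so it devoices to [t]. /gengademdad/ → gengademdat.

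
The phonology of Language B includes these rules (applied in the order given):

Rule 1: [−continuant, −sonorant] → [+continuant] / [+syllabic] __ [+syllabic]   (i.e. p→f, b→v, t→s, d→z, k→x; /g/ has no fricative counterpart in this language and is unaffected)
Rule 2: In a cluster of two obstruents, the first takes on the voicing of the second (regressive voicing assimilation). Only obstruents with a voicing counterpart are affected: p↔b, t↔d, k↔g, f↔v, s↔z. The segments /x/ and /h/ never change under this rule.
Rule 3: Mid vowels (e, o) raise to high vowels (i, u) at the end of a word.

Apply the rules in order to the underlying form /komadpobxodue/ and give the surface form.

komatpopxozui

Rule 1 (intervocalic spirantization): /d/ is a stop between vowels /o/ and /u/, so it spirantizes to the fricative [z]. /komadpobxodue/ → komadpobxozue.
Rule 2 (regressive voicing assimilation): /d/ precedes the voiceless obstruent /p/, so it devoices to [t] by assimilation. /b/ precedes the voiceless obstruent /x/, so it devoices to [p] by assimilation. /komadpobxozue/ → komatpopxozue.
Rule 3 (final vowel raising): /e/ is a mid vowel in word-final position, so it raises to [i]. /komatpopxozue/ → komatpopxozui.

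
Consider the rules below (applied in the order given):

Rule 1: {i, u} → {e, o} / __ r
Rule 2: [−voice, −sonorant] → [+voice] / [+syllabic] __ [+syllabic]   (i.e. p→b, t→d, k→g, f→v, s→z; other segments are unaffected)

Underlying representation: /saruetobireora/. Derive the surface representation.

Rule 1 (pre-rhotic lowering): /i/ is a high vowel immediately before /r/, so it lowers to [e]. /saruetobireora/ → saruetobereora.
Rule 2 (intervocalic voicing): /t/ is a voiceless obstruent between vowels /e/ and /o/, so it voices to [d]. /saruetobereora/ → saruedobereora.

saruedobereora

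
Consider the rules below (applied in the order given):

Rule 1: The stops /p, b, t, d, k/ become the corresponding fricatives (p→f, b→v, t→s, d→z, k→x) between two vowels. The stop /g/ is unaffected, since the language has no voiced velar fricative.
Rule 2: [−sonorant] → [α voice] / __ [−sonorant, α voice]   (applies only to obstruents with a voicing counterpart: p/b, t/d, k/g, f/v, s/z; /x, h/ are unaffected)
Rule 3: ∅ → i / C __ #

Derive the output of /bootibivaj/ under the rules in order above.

Rule 1 (intervocalic spirantization): /t/ is a stop between vowels /o/ and /i/, so it spirantizes to the fricative [s]. /b/ is a stop between vowels /i/ and /i/, so it spirantizes to the fricative [v]. /bootibivaj/ → boosivivaj.
Rule 2 (regressive voicing assimilation): no segment meets the environment; /boosivivaj/ is unchanged.
Rule 3 (final i-epenthesis): the form ends in the consonant /j/, so [i] is inserted word-finally. /boosivivaj/ → boosivivaji.

boosivivaji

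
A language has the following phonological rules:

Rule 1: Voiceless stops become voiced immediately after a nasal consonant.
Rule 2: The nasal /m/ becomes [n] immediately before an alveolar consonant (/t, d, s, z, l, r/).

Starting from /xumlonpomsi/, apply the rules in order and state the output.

Rule 1 (post-nasal voicing): /p/ is a voiceless stop immediately after the nasal /n/, so it voices to [b]. /xumlonpomsi/ → xumlonbomsi.
Rule 2 (nasal place assimilation): /m/ precedes the alveolar consonant /l/, so it assimilates in place to [n]. /m/ precedes the alveolar consonant /s/, so it assimilates in place to [n]. /xumlonbomsi/ → xunlonbonsi.

xunlonbonsi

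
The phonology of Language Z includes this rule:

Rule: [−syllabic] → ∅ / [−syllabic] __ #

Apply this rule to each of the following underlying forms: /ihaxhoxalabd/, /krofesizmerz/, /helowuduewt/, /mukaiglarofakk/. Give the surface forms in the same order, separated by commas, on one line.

/ihaxhoxalabd/: /d/ is the second consonant of a word-final cluster /bd/, so it deletes. → [ihaxhoxalab].
/krofesizmerz/: /z/ is the second consonant of a word-final cluster /rz/, so it deletes. → [krofesizmer].
/helowuduewt/: /t/ is the second consonant of a word-final cluster /wt/, so it deletes. → [helowuduew].
/mukaiglarofakk/: /k/ is the second consonant of a word-final cluster /kk/, so it deletes. → [mukaiglarofak].

ihaxhoxalab, krofesizmer, helowuduew, mukaiglarofak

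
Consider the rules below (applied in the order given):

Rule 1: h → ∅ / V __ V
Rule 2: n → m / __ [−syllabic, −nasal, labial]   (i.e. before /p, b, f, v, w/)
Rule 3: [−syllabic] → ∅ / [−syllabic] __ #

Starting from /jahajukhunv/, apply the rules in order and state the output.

Rule 1 (intervocalic h-deletion): /h/ occurs between vowels /a/ and /a/, so it deletes. /jahajukhunv/ → jaajukhunv.
Rule 2 (nasal place assimilation): /n/ precedes the labial consonant /v/, so it assimilates in place to [m]. /jaajukhunv/ → jaajukhumv.
Rule 3 (final cluster simplification): /v/ is the second consonant of a word-final cluster /mv/, so it deletes. /jaajukhumv/ → jaajukhum.

jaajukhum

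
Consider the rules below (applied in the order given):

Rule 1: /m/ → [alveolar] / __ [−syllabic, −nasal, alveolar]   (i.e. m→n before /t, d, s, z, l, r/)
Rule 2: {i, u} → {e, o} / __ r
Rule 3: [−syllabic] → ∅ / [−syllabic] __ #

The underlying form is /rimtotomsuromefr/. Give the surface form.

Rule 1 (nasal place assimilation): /m/ precedes the alveolar consonant /t/, so it assimilates in place to [n]. /m/ precedes the alveolar consonant /s/, so it assimilates in place to [n]. /rimtotomsuromefr/ → rintotonsuromefr.
Rule 2 (pre-rhotic lowering): /u/ is a high vowel immediately before /r/, so it lowers to [o]. /rintotonsuromefr/ → rintotonsoromefr.
Rule 3 (final cluster simplification): /r/ is the second consonant of a word-final cluster /fr/, so it deletes. /rintotonsoromefr/ → rintotonsoromef.

rintotonsoromef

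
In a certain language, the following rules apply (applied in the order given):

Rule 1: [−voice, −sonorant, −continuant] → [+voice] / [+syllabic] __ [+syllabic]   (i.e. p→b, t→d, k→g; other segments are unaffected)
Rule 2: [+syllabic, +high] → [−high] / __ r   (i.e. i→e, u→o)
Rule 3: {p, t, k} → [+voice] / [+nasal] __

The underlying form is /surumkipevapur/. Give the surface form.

Rule 1 (intervocalic voicing): /p/ is a voiceless stop between vowels /i/ and /e/, so it voices to [b]. /p/ is a voiceless stop between vowels /a/ and /u/, so it voices to [b]. /surumkipevapur/ → surumkibevabur.
Rule 2 (pre-rhotic lowering): /u/ is a high vowel immediately before /r/, so it lowers to [o]. /u/ is a high vowel immediately before /r/, so it lowers to [o]. /surumkibevabur/ → sorumkibevabor.
Rule 3 (post-nasal voicing): /k/ is a voiceless stop immediately after the nasal /m/, so it voices to [g]. /sorumkibevabor/ → sorumgibevabor.

sorumgibevabor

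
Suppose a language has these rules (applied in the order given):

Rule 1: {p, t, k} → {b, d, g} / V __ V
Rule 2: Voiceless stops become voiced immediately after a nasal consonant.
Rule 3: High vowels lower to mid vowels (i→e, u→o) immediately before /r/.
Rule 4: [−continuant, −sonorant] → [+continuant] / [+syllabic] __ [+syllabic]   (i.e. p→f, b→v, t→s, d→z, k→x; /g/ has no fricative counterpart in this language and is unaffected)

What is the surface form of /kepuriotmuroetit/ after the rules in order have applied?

Rule 1 (intervocalic voicing): /p/ is a voiceless stop between vowels /e/ and /u/, so it voices to [b]. /t/ is a voiceless stop between vowels /e/ and /i/, so it voices to [d]. /kepuriotmuroetit/ → keburiotmuroedit.
Rule 2 (post-nasal voicing): no segment meets the environment; /keburiotmuroedit/ is unchanged.
Rule 3 (pre-rhotic lowering): /u/ is a high vowel immediately before /r/, so it lowers to [o]. /u/ is a high vowel immediately before /r/, so it lowers to [o]. /keburiotmuroedit/ → keboriotmoroedit.
Rule 4 (intervocalic spirantization): /b/ is a stop between vowels /e/ and /o/, so it spirantizes to the fricative [v]. /d/ is a stop between vowels /e/ and /i/, so it spirantizes to the fricative [z]. /keboriotmoroedit/ → kevoriotmoroezit.

kevoriotmoroezit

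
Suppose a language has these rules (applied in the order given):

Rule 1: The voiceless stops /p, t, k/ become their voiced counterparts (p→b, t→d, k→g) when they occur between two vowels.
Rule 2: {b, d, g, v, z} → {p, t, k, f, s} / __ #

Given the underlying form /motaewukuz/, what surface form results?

Rule 1 (intervocalic voicing): /t/ is a voiceless stop between vowels /o/ and /a/, so it voices to [d]. /k/ is a voiceless stop between vowels /u/ and /u/, so it voices to [g]. /motaewukuz/ → modaewuguz.
Rule 2 (final devoicing): /z/ is a voiced obstruent in word-final position, so it devoices to [s]. /modaewuguz/ → modaewugus.

modaewugus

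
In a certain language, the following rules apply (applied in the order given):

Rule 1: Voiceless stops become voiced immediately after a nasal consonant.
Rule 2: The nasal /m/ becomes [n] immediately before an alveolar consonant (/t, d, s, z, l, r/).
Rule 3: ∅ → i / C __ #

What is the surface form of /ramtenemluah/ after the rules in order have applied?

randenenluahi

Rule 1 (post-nasal voicing): /t/ is a voiceless stop immediately after the nasal /m/, so it voices to [d]. /ramtenemluah/ → ramdenemluah.
Rule 2 (nasal place assimilation): /m/ precedes the alveolar consonant /d/, so it assimilates in place to [n]. /m/ precedes the alveolar consonant /l/, so it assimilates in place to [n]. /ramdenemluah/ → randenenluah.
Rule 3 (final i-epenthesis): the form ends in the consonant /h/, so [i] is inserted word-finally. /randenenluah/ → randenenluahi.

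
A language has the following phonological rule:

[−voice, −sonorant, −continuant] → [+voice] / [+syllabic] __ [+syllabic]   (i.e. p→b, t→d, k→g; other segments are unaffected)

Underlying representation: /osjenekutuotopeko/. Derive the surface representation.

osjeneguduodobego

/k/ is a voiceless stop between vowels /e/ and /u/, so it voices to [g].
/t/ is a voiceless stop between vowels /u/ and /u/, so it voices to [d].
/t/ is a voiceless stop between vowels /o/ and /o/, so it voices to [d].
/p/ is a voiceless stop between vowels /o/ and /e/, so it voices to [b].
/k/ is a voiceless stop between vowels /e/ and /o/, so it voices to [g].
Surface form: [osjeneguduodobego].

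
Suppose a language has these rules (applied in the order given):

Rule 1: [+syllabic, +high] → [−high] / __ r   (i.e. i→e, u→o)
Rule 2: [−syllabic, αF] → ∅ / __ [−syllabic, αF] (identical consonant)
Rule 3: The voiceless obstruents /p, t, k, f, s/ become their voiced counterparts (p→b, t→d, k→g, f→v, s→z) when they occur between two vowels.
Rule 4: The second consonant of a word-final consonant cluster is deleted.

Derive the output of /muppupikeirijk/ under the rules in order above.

mububigeerij

Rule 1 (pre-rhotic lowering): /i/ is a high vowel immediately before /r/, so it lowers to [e]. /muppupikeirijk/ → muppupikeerijk.
Rule 2 (degemination): /pp/ is a geminate; the first /p/ deletes. /muppupikeerijk/ → mupupikeerijk.
Rule 3 (intervocalic voicing): /p/ is a voiceless obstruent between vowels /u/ and /u/, so it voices to [b]. /p/ is a voiceless obstruent between vowels /u/ and /i/, so it voices to [b]. /k/ is a voiceless obstruent between vowels /i/ and /e/, so it voices to [g]. /mupupikeerijk/ → mububigeerijk.
Rule 4 (final cluster simplification): /k/ is the second consonant of a word-final cluster /jk/, so it deletes. /mububigeerijk/ → mububigeerij.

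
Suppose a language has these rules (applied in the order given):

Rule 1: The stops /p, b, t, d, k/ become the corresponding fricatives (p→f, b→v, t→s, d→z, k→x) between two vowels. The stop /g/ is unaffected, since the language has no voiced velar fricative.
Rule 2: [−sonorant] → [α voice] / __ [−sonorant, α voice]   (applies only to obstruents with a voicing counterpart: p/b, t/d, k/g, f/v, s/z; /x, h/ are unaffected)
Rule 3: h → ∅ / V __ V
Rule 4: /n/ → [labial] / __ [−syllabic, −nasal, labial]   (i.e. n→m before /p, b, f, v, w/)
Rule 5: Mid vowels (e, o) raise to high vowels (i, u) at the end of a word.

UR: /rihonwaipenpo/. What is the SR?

Rule 1 (intervocalic spirantization): /p/ is a stop between vowels /i/ and /e/, so it spirantizes to the fricative [f]. /rihonwaipenpo/ → rihonwaifenpo.
Rule 2 (regressive voicing assimilation): no segment meets the environment; /rihonwaifenpo/ is unchanged.
Rule 3 (intervocalic h-deletion): /h/ occurs between vowels /i/ and /o/, so it deletes. /rihonwaifenpo/ → rionwaifenpo.
Rule 4 (nasal place assimilation): /n/ precedes the labial consonant /w/, so it assimilates in place to [m]. /n/ precedes the labial consonant /p/, so it assimilates in place to [m]. /rionwaifenpo/ → riomwaifempo.
Rule 5 (final vowel raising): /o/ is a mid vowel in word-final position, so it raises to [u]. /riomwaifempo/ → riomwaifempu.

riomwaifempu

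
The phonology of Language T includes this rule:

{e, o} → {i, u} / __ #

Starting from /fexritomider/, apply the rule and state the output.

No segment of /fexritomider/ meets the structural description of the rule, so the form surfaces unchanged.

fexritomider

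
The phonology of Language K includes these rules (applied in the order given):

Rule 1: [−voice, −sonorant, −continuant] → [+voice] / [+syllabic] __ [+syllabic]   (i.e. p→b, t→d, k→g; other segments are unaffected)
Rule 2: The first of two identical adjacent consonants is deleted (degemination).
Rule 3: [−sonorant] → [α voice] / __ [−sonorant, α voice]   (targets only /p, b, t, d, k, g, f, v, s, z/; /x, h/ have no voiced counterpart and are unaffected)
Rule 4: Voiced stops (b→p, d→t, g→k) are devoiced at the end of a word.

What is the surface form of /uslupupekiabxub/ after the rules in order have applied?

Rule 1 (intervocalic voicing): /p/ is a voiceless stop between vowels /u/ and /u/, so it voices to [b]. /p/ is a voiceless stop between vowels /u/ and /e/, so it voices to [b]. /k/ is a voiceless stop between vowels /e/ and /i/, so it voices to [g]. /uslupupekiabxub/ → uslububegiabxub.
Rule 2 (degemination): no segment meets the environment; /uslububegiabxub/ is unchanged.
Rule 3 (regressive voicing assimilation): /b/ precedes the voiceless obstruent /x/, so it devoices to [p] by assimilation. /uslububegiabxub/ → uslububegiapxub.
Rule 4 (final devoicing): /b/ is a voiced stop in word-final position, so it devoices to [p]. /uslububegiapxub/ → uslububegiapxup.

uslububegiapxup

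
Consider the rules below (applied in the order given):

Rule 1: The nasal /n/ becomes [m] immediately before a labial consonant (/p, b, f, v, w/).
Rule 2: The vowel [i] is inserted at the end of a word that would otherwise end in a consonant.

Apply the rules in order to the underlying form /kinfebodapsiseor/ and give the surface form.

Rule 1 (nasal place assimilation): /n/ precedes the labial consonant /f/, so it assimilates in place to [m]. /kinfebodapsiseor/ → kimfebodapsiseor.
Rule 2 (final i-epenthesis): the form ends in the consonant /r/, so [i] is inserted word-finally. /kimfebodapsiseor/ → kimfebodapsiseori.

kimfebodapsiseori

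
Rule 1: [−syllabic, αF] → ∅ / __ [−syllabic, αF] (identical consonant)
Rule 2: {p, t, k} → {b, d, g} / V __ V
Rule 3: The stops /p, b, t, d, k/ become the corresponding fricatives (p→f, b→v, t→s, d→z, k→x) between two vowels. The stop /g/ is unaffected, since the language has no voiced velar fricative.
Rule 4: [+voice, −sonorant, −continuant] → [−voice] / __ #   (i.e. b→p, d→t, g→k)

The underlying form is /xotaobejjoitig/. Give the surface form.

xozaovejoizik

Rule 1 (degemination): /jj/ is a geminate; the first /j/ deletes. /xotaobejjoitig/ → xotaobejoitig.
Rule 2 (intervocalic voicing): /t/ is a voiceless stop between vowels /o/ and /a/, so it voices to [d]. /t/ is a voiceless stop between vowels /i/ and /i/, so it voices to [d]. /xotaobejoitig/ → xodaobejoidig.
Rule 3 (intervocalic spirantization): /d/ is a stop between vowels /o/ and /a/, so it spirantizes to the fricative [z]. /b/ is a stop between vowels /o/ and /e/, so it spirantizes to the fricative [v]. /d/ is a stop between vowels /i/ and /i/, so it spirantizes to the fricative [z]. /xodaobejoidig/ → xozaovejoizig.
Rule 4 (final devoicing): /g/ is a voiced stop in word-final position, so it devoices to [k]. /xozaovejoizig/ → xozaovejoizik.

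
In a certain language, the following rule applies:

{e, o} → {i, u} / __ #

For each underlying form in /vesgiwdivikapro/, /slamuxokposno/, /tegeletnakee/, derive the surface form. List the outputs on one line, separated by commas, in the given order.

vesgiwdivikapru, slamuxokposnu, tegeletnakei

/vesgiwdivikapro/: /o/ is a mid vowel in word-final position, so it raises to [u]. → [vesgiwdivikapru].
/slamuxokposno/: /o/ is a mid vowel in word-final position, so it raises to [u]. → [slamuxokposnu].
/tegeletnakee/: /e/ is a mid vowel in word-final position, so it raises to [i]. → [tegeletnakei].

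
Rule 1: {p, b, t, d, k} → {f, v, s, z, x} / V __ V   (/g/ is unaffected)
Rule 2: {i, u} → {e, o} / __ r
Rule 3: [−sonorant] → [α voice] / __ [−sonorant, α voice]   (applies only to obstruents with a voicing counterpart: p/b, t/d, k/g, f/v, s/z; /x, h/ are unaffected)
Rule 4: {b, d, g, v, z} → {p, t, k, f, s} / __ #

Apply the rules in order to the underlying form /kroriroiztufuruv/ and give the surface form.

kroreroistuforuf

Rule 1 (intervocalic spirantization): no segment meets the environment; /kroriroiztufuruv/ is unchanged.
Rule 2 (pre-rhotic lowering): /i/ is a high vowel immediately before /r/, so it lowers to [e]. /u/ is a high vowel immediately before /r/, so it lowers to [o]. /kroriroiztufuruv/ → kroreroiztuforuv.
Rule 3 (regressive voicing assimilation): /z/ precedes the voiceless obstruent /t/, so it devoices to [s] by assimilation. /kroreroiztuforuv/ → kroreroistuforuv.
Rule 4 (final devoicing): /v/ is a voiced obstruent in word-final position, so it devoices to [f]. /kroreroistuforuv/ → kroreroistuforuf.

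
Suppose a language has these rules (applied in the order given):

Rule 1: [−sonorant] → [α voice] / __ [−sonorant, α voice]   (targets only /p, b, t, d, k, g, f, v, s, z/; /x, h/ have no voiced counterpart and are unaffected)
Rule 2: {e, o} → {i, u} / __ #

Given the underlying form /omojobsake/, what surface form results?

omojopsaki

Rule 1 (regressive voicing assimilation): /b/ precedes the voiceless obstruent /s/, so it devoices to [p] by assimilation. /omojobsake/ → omojopsake.
Rule 2 (final vowel raising): /e/ is a mid vowel in word-final position, so it raises to [i]. /omojopsake/ → omojopsaki.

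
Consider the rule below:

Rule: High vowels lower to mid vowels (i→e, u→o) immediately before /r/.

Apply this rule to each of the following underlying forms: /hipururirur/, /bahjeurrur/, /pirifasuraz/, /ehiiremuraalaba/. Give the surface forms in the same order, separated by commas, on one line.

hipororeror, bahjeorror, perifasoraz, ehieremoraalaba

/hipururirur/: /u/ is a high vowel immediately before /r/, so it lowers to [o]. /u/ is a high vowel immediately before /r/, so it lowers to [o]. /i/ is a high vowel immediately before /r/, so it lowers to [e]. /u/ is a high vowel immediately before /r/, so it lowers to [o]. → [hipororeror].
/bahjeurrur/: /u/ is a high vowel immediately before /r/, so it lowers to [o]. /u/ is a high vowel immediately before /r/, so it lowers to [o]. → [bahjeorror].
/pirifasuraz/: /i/ is a high vowel immediately before /r/, so it lowers to [e]. /u/ is a high vowel immediately before /r/, so it lowers to [o]. → [perifasoraz].
/ehiiremuraalaba/: /i/ is a high vowel immediately before /r/, so it lowers to [e]. /u/ is a high vowel immediately before /r/, so it lowers to [o]. → [ehieremoraalaba].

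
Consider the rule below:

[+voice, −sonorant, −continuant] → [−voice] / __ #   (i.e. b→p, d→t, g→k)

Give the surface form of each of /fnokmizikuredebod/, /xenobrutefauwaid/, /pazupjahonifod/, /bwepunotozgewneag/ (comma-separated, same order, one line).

/fnokmizikuredebod/: /d/ is a voiced stop in word-final position, so it devoices to [t]. → [fnokmizikuredebot].
/xenobrutefauwaid/: /d/ is a voiced stop in word-final position, so it devoices to [t]. → [xenobrutefauwait].
/pazupjahonifod/: /d/ is a voiced stop in word-final position, so it devoices to [t]. → [pazupjahonifot].
/bwepunotozgewneag/: /g/ is a voiced stop in word-final position, so it devoices to [k]. → [bwepunotozgewneak].

fnokmizikuredebot, xenobrutefauwait, pazupjahonifot, bwepunotozgewneak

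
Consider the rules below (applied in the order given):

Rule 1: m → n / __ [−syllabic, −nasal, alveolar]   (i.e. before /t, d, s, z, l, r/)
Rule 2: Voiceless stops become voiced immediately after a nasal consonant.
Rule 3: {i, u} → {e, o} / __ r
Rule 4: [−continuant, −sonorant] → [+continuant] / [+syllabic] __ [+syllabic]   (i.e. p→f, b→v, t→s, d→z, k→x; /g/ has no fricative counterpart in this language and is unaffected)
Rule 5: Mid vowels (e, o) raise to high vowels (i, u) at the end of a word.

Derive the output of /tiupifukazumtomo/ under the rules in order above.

tiufifuxazundomu

Rule 1 (nasal place assimilation): /m/ precedes the alveolar consonant /t/, so it assimilates in place to [n]. /tiupifukazumtomo/ → tiupifukazuntomo.
Rule 2 (post-nasal voicing): /t/ is a voiceless stop immediately after the nasal /n/, so it voices to [d]. /tiupifukazuntomo/ → tiupifukazundomo.
Rule 3 (pre-rhotic lowering): no segment meets the environment; /tiupifukazundomo/ is unchanged.
Rule 4 (intervocalic spirantization): /p/ is a stop between vowels /u/ and /i/, so it spirantizes to the fricative [f]. /k/ is a stop between vowels /u/ and /a/, so it spirantizes to the fricative [x]. /tiupifukazundomo/ → tiufifuxazundomo.
Rule 5 (final vowel raising): /o/ is a mid vowel in word-final position, so it raises to [u]. /tiufifuxazundomo/ → tiufifuxazundomu.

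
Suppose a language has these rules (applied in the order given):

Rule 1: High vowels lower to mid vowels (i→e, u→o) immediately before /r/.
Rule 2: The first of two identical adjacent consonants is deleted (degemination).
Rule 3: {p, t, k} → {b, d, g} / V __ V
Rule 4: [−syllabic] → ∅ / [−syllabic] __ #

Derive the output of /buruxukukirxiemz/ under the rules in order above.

boruxugugerxiem

Rule 1 (pre-rhotic lowering): /u/ is a high vowel immediately before /r/, so it lowers to [o]. /i/ is a high vowel immediately before /r/, so it lowers to [e]. /buruxukukirxiemz/ → boruxukukerxiemz.
Rule 2 (degemination): no segment meets the environment; /boruxukukerxiemz/ is unchanged.
Rule 3 (intervocalic voicing): /k/ is a voiceless stop between vowels /u/ and /u/, so it voices to [g]. /k/ is a voiceless stop between vowels /u/ and /e/, so it voices to [g]. /boruxukukerxiemz/ → boruxugugerxiemz.
Rule 4 (final cluster simplification): /z/ is the second consonant of a word-final cluster /mz/, so it deletes. /boruxugugerxiemz/ → boruxugugerxiem.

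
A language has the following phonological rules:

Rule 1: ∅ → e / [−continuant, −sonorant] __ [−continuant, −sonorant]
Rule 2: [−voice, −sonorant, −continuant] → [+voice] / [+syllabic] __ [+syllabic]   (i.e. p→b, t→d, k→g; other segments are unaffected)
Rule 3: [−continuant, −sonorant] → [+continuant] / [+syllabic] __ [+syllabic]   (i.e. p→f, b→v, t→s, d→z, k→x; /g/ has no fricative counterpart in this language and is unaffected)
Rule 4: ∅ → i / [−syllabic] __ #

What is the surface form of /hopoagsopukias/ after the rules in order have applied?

Rule 1 (stop-cluster e-epenthesis): no segment meets the environment; /hopoagsopukias/ is unchanged.
Rule 2 (intervocalic voicing): /p/ is a voiceless stop between vowels /o/ and /o/, so it voices to [b]. /p/ is a voiceless stop between vowels /o/ and /u/, so it voices to [b]. /k/ is a voiceless stop between vowels /u/ and /i/, so it voices to [g]. /hopoagsopukias/ → hoboagsobugias.
Rule 3 (intervocalic spirantization): /b/ is a stop between vowels /o/ and /o/, so it spirantizes to the fricative [v]. /b/ is a stop between vowels /o/ and /u/, so it spirantizes to the fricative [v]. /hoboagsobugias/ → hovoagsovugias.
Rule 4 (final i-epenthesis): the form ends in the consonant /s/, so [i] is inserted word-finally. /hovoagsovugias/ → hovoagsovugiasi.

hovoagsovugiasi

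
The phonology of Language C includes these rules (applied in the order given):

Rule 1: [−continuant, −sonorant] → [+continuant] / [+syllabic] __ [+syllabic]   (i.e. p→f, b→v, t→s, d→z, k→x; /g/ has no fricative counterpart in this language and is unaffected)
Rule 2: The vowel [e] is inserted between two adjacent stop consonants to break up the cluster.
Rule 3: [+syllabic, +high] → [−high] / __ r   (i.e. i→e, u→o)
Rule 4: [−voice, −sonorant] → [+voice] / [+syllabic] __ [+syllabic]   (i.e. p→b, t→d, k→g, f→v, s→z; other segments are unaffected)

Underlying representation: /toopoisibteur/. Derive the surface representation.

toovoizibedeor

Rule 1 (intervocalic spirantization): /p/ is a stop between vowels /o/ and /o/, so it spirantizes to the fricative [f]. /toopoisibteur/ → toofoisibteur.
Rule 2 (stop-cluster e-epenthesis): /b/ and /t/ form a stop–stop cluster, so [e] is inserted between them. /toofoisibteur/ → toofoisibeteur.
Rule 3 (pre-rhotic lowering): /u/ is a high vowel immediately before /r/, so it lowers to [o]. /toofoisibeteur/ → toofoisibeteor.
Rule 4 (intervocalic voicing): /f/ is a voiceless obstruent between vowels /o/ and /o/, so it voices to [v]. /s/ is a voiceless obstruent between vowels /i/ and /i/, so it voices to [z]. /t/ is a voiceless obstruent between vowels /e/ and /e/, so it voices to [d]. /toofoisibeteor/ → toovoizibedeor.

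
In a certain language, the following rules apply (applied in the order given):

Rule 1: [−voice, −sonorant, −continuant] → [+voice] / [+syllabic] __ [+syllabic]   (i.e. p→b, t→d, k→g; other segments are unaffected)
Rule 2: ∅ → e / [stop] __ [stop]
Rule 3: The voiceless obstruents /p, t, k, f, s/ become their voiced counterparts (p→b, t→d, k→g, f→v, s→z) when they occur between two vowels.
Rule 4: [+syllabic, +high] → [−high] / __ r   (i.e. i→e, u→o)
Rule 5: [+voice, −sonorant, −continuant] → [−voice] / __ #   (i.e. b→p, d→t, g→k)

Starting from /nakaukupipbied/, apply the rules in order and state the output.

nagaugubibebiet

Rule 1 (intervocalic voicing): /k/ is a voiceless stop between vowels /a/ and /a/, so it voices to [g]. /k/ is a voiceless stop between vowels /u/ and /u/, so it voices to [g]. /p/ is a voiceless stop between vowels /u/ and /i/, so it voices to [b]. /nakaukupipbied/ → nagaugubipbied.
Rule 2 (stop-cluster e-epenthesis): /p/ and /b/ form a stop–stop cluster, so [e] is inserted between them. /nagaugubipbied/ → nagaugubipebied.
Rule 3 (intervocalic voicing): /p/ is a voiceless obstruent between vowels /i/ and /e/, so it voices to [b]. /nagaugubipebied/ → nagaugubibebied.
Rule 4 (pre-rhotic lowering): no segment meets the environment; /nagaugubibebied/ is unchanged.
Rule 5 (final devoicing): /d/ is a voiced stop in word-final position, so it devoices to [t]. /nagaugubibebied/ → nagaugubibebiet.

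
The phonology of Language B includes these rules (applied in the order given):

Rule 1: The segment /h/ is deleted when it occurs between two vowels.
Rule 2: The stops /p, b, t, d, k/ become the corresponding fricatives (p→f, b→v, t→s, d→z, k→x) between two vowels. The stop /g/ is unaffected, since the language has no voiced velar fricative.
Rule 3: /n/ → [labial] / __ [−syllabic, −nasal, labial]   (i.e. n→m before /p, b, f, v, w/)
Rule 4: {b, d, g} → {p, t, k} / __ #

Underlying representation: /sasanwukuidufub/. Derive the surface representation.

sasamwuxuizufup

Rule 1 (intervocalic h-deletion): no segment meets the environment; /sasanwukuidufub/ is unchanged.
Rule 2 (intervocalic spirantization): /k/ is a stop between vowels /u/ and /u/, so it spirantizes to the fricative [x]. /d/ is a stop between vowels /i/ and /u/, so it spirantizes to the fricative [z]. /sasanwukuidufub/ → sasanwuxuizufub.
Rule 3 (nasal place assimilation): /n/ precedes the labial consonant /w/, so it assimilates in place to [m]. /sasanwuxuizufub/ → sasamwuxuizufub.
Rule 4 (final devoicing): /b/ is a voiced stop in word-final position, so it devoices to [p]. /sasamwuxuizufub/ → sasamwuxuizufup.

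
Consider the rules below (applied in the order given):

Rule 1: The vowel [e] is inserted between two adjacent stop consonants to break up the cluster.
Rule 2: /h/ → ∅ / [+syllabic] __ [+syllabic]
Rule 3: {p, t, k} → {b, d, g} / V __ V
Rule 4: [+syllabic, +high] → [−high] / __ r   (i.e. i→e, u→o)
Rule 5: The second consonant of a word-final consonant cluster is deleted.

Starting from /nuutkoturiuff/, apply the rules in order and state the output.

Rule 1 (stop-cluster e-epenthesis): /t/ and /k/ form a stop–stop cluster, so [e] is inserted between them. /nuutkoturiuff/ → nuutekoturiuff.
Rule 2 (intervocalic h-deletion): no segment meets the environment; /nuutekoturiuff/ is unchanged.
Rule 3 (intervocalic voicing): /t/ is a voiceless stop between vowels /u/ and /e/, so it voices to [d]. /k/ is a voiceless stop between vowels /e/ and /o/, so it voices to [g]. /t/ is a voiceless stop between vowels /o/ and /u/, so it voices to [d]. /nuutekoturiuff/ → nuudegoduriuff.
Rule 4 (pre-rhotic lowering): /u/ is a high vowel immediately before /r/, so it lowers to [o]. /nuudegoduriuff/ → nuudegodoriuff.
Rule 5 (final cluster simplification): /f/ is the second consonant of a word-final cluster /ff/, so it deletes. /nuudegodoriuff/ → nuudegodoriuf.

nuudegodoriuf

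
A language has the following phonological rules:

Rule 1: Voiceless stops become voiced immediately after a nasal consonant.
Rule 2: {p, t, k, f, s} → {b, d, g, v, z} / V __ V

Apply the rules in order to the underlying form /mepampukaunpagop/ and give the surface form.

mebambugaunbagop

Rule 1 (post-nasal voicing): /p/ is a voiceless stop immediately after the nasal /m/, so it voices to [b]. /p/ is a voiceless stop immediately after the nasal /n/, so it voices to [b]. /mepampukaunpagop/ → mepambukaunbagop.
Rule 2 (intervocalic voicing): /p/ is a voiceless obstruent between vowels /e/ and /a/, so it voices to [b]. /k/ is a voiceless obstruent between vowels /u/ and /a/, so it voices to [g]. /mepambukaunbagop/ → mebambugaunbagop.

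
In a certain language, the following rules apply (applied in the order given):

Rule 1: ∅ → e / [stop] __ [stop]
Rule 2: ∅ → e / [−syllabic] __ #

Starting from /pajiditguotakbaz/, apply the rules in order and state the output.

pajiditeguotakebaze

Rule 1 (stop-cluster e-epenthesis): /t/ and /g/ form a stop–stop cluster, so [e] is inserted between them. /k/ and /b/ form a stop–stop cluster, so [e] is inserted between them. /pajiditguotakbaz/ → pajiditeguotakebaz.
Rule 2 (final e-epenthesis): the form ends in the consonant /z/, so [e] is inserted word-finally. /pajiditeguotakebaz/ → pajiditeguotakebaze.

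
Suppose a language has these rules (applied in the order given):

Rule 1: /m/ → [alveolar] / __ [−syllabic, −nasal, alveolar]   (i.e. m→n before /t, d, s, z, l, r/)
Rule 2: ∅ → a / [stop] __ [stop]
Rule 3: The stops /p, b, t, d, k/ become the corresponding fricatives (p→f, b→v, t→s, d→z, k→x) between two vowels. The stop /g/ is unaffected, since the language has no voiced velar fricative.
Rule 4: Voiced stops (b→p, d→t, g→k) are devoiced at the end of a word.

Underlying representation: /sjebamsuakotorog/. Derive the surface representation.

sjevansuaxosorok

Rule 1 (nasal place assimilation): /m/ precedes the alveolar consonant /s/, so it assimilates in place to [n]. /sjebamsuakotorog/ → sjebansuakotorog.
Rule 2 (stop-cluster a-epenthesis): no segment meets the environment; /sjebansuakotorog/ is unchanged.
Rule 3 (intervocalic spirantization): /b/ is a stop between vowels /e/ and /a/, so it spirantizes to the fricative [v]. /k/ is a stop between vowels /a/ and /o/, so it spirantizes to the fricative [x]. /t/ is a stop between vowels /o/ and /o/, so it spirantizes to the fricative [s]. /sjebansuakotorog/ → sjevansuaxosorog.
Rule 4 (final devoicing): /g/ is a voiced stop in word-final position, so it devoices to [k]. /sjevansuaxosorog/ → sjevansuaxosorok.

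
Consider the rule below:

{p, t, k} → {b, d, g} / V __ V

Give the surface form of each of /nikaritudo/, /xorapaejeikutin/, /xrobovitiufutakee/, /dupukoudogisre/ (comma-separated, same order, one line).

nigaridudo, xorabaejeigudin, xrobovidiufudagee, dubugoudogisre

/nikaritudo/: /k/ is a voiceless stop between vowels /i/ and /a/, so it voices to [g]. /t/ is a voiceless stop between vowels /i/ and /u/, so it voices to [d]. → [nigaridudo].
/xorapaejeikutin/: /p/ is a voiceless stop between vowels /a/ and /a/, so it voices to [b]. /k/ is a voiceless stop between vowels /i/ and /u/, so it voices to [g]. /t/ is a voiceless stop between vowels /u/ and /i/, so it voices to [d]. → [xorabaejeigudin].
/xrobovitiufutakee/: /t/ is a voiceless stop between vowels /i/ and /i/, so it voices to [d]. /t/ is a voiceless stop between vowels /u/ and /a/, so it voices to [d]. /k/ is a voiceless stop between vowels /a/ and /e/, so it voices to [g]. → [xrobovidiufudagee].
/dupukoudogisre/: /p/ is a voiceless stop between vowels /u/ and /u/, so it voices to [b]. /k/ is a voiceless stop between vowels /u/ and /o/, so it voices to [g]. → [dubugoudogisre].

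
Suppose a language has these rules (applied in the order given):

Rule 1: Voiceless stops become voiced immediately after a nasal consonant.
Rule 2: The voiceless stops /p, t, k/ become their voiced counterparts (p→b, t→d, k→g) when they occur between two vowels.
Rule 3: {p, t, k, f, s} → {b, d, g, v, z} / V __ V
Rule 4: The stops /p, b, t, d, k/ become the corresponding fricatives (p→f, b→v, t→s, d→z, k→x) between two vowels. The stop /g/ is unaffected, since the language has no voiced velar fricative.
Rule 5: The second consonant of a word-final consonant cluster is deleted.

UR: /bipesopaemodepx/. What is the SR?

Rule 1 (post-nasal voicing): no segment meets the environment; /bipesopaemodepx/ is unchanged.
Rule 2 (intervocalic voicing): /p/ is a voiceless stop between vowels /i/ and /e/, so it voices to [b]. /p/ is a voiceless stop between vowels /o/ and /a/, so it voices to [b]. /bipesopaemodepx/ → bibesobaemodepx.
Rule 3 (intervocalic voicing): /s/ is a voiceless obstruent between vowels /e/ and /o/, so it voices to [z]. /bibesobaemodepx/ → bibezobaemodepx.
Rule 4 (intervocalic spirantization): /b/ is a stop between vowels /i/ and /e/, so it spirantizes to the fricative [v]. /b/ is a stop between vowels /o/ and /a/, so it spirantizes to the fricative [v]. /d/ is a stop between vowels /o/ and /e/, so it spirantizes to the fricative [z]. /bibezobaemodepx/ → bivezovaemozepx.
Rule 5 (final cluster simplification): /x/ is the second consonant of a word-final cluster /px/, so it deletes. /bivezovaemozepx/ → bivezovaemozep.

bivezovaemozep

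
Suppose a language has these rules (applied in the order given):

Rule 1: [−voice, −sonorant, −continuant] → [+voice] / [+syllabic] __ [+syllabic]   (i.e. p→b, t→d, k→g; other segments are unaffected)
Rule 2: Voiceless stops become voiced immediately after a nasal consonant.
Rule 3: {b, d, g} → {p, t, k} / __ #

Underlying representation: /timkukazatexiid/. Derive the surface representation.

timgugazadexiit

Rule 1 (intervocalic voicing): /k/ is a voiceless stop between vowels /u/ and /a/, so it voices to [g]. /t/ is a voiceless stop between vowels /a/ and /e/, so it voices to [d]. /timkukazatexiid/ → timkugazadexiid.
Rule 2 (post-nasal voicing): /k/ is a voiceless stop immediately after the nasal /m/, so it voices to [g]. /timkugazadexiid/ → timgugazadexiid.
Rule 3 (final devoicing): /d/ is a voiced stop in word-final position, so it devoices to [t]. /timgugazadexiid/ → timgugazadexiit.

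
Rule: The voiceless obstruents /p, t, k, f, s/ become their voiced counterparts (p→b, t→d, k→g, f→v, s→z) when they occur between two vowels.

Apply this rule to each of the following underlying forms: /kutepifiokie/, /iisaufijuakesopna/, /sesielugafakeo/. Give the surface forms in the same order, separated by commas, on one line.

/kutepifiokie/: /t/ is a voiceless obstruent between vowels /u/ and /e/, so it voices to [d]. /p/ is a voiceless obstruent between vowels /e/ and /i/, so it voices to [b]. /f/ is a voiceless obstruent between vowels /i/ and /i/, so it voices to [v]. /k/ is a voiceless obstruent between vowels /o/ and /i/, so it voices to [g]. → [kudebiviogie].
/iisaufijuakesopna/: /s/ is a voiceless obstruent between vowels /i/ and /a/, so it voices to [z]. /f/ is a voiceless obstruent between vowels /u/ and /i/, so it voices to [v]. /k/ is a voiceless obstruent between vowels /a/ and /e/, so it voices to [g]. /s/ is a voiceless obstruent between vowels /e/ and /o/, so it voices to [z]. → [iizauvijuagezopna].
/sesielugafakeo/: /s/ is a voiceless obstruent between vowels /e/ and /i/, so it voices to [z]. /f/ is a voiceless obstruent between vowels /a/ and /a/, so it voices to [v]. /k/ is a voiceless obstruent between vowels /a/ and /e/, so it voices to [g]. → [sezielugavageo].

kudebiviogie, iizauvijuagezopna, sezielugavageo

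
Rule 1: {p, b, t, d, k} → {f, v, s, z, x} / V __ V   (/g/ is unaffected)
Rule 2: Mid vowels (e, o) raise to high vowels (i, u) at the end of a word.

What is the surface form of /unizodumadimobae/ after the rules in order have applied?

Rule 1 (intervocalic spirantization): /d/ is a stop between vowels /o/ and /u/, so it spirantizes to the fricative [z]. /d/ is a stop between vowels /a/ and /i/, so it spirantizes to the fricative [z]. /b/ is a stop between vowels /o/ and /a/, so it spirantizes to the fricative [v]. /unizodumadimobae/ → unizozumazimovae.
Rule 2 (final vowel raising): /e/ is a mid vowel in word-final position, so it raises to [i]. /unizozumazimovae/ → unizozumazimovai.

unizozumazimovai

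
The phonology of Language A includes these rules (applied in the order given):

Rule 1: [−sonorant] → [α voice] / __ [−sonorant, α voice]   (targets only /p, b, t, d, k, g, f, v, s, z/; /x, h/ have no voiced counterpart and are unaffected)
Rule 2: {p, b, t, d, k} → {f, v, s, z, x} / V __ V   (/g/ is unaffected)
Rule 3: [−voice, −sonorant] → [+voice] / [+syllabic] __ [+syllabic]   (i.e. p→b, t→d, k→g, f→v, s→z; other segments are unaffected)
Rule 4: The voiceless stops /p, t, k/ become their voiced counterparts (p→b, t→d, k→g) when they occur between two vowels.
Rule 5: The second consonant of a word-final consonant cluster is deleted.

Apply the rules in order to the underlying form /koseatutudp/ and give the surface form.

kozeazuzut

Rule 1 (regressive voicing assimilation): /d/ precedes the voiceless obstruent /p/, so it devoices to [t] by assimilation. /koseatutudp/ → koseatututp.
Rule 2 (intervocalic spirantization): /t/ is a stop between vowels /a/ and /u/, so it spirantizes to the fricative [s]. /t/ is a stop between vowels /u/ and /u/, so it spirantizes to the fricative [s]. /koseatututp/ → koseasusutp.
Rule 3 (intervocalic voicing): /s/ is a voiceless obstruent between vowels /o/ and /e/, so it voices to [z]. /s/ is a voiceless obstruent between vowels /a/ and /u/, so it voices to [z]. /s/ is a voiceless obstruent between vowels /u/ and /u/, so it voices to [z]. /koseasusutp/ → kozeazuzutp.
Rule 4 (intervocalic voicing): no segment meets the environment; /kozeazuzutp/ is unchanged.
Rule 5 (final cluster simplification): /p/ is the second consonant of a word-final cluster /tp/, so it deletes. /kozeazuzutp/ → kozeazuzut.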